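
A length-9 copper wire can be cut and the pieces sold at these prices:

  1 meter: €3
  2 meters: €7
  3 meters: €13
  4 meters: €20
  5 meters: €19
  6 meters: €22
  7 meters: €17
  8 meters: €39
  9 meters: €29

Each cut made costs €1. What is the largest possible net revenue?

Consider every possible first cut. r[k] is the best of p[i]+r[k−i] over all sellable i≤k, charging 1 whenever i<k.
r[1] = 3
r[2] = 7
r[3] = 13
r[4] = 20
r[5] = 22  (first piece 1, then r[4]=20)
r[6] = 26  (first piece 2, then r[4]=20)
r[7] = 32  (first piece 3, then r[4]=20)
r[8] = 39  (first piece 4, then r[4]=20)
r[9] = 41  (first piece 1, then r[8]=39)
One optimal plan: pieces 4 + 4 + 1 (2 cuts) → €43 − €2 = €41.

41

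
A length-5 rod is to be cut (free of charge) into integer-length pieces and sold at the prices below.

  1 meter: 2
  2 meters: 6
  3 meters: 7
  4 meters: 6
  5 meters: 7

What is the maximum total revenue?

Consider every possible first cut. v[k] is the best of p[i]+v[k−i] over all sellable i≤k.
v[1] = 2
v[2] = max(2+2, 6+0) = 6
v[3] = max(2+6, 6+2, 7+0) = 8
v[4] = max(2+8, 6+6, 7+2, 6+0) = 12
v[5] = max(2+12, 6+8, 7+6, 6+2, 7+0) = 14
One optimal cutting: 2 + 2 + 1 → 6 + 6 + 2 = 14.

14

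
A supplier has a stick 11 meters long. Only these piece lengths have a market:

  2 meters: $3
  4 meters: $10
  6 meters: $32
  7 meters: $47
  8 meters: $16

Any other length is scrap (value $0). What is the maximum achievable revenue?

57

Consider every possible first cut. f[k] is the best of p[i]+f[k−i] over all sellable i≤k.
f[1] = 0
f[2] = 3
f[3] = 3
f[4] = max(3+3, 10+0) = 10
f[5] = max(3+3, 10+0) = 10
f[6] = max(3+10, 10+3, 32+0) = 32
f[7] = max(3+10, 10+3, 32+0, 47+0) = 47
f[8] = max(3+32, 10+10, 32+3, 47+0, 16+0) = 47
f[9] = max(3+47, 10+10, 32+3, 47+3, 16+0) = 50
f[10] = max(3+47, 10+32, 32+10, 47+3, 16+3) = 50
f[11] = max(3+50, 10+47, 32+10, 47+10, 16+3) = 57
One optimal cutting: 7 + 4 → $57.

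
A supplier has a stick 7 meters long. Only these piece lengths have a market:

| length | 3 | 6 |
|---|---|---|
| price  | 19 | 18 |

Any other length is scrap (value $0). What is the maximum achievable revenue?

Consider every possible first cut. best[k] is the best of p[i]+best[k−i] over all sellable i≤k.
best[1] = 0
best[2] = 0
best[3] = 19
best[4] = 19
best[5] = 19
best[6] = 38  (first piece 3, then best[3]=19)
best[7] = 38
One optimal cutting: pieces 3 + 3 with 1 meter of scrap → $38.

38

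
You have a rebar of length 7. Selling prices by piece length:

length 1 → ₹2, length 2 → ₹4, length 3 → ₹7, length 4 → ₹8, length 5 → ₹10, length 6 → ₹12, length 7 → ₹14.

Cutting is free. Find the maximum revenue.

Let v[k] be the best obtainable value from length k. For each k, try every first piece i and keep the best of price[i] + v[k−i].
v[1] = 2
v[2] = 4  (first piece 1, then v[1]=2)
v[3] = 7
v[4] = 9  (first piece 1, then v[3]=7)
v[5] = 11  (first piece 1, then v[4]=9)
v[6] = 14  (first piece 3, then v[3]=7)
v[7] = 16  (first piece 1, then v[6]=14)
One optimal cutting: 3 + 3 + 1 → ₹7 + ₹7 + ₹2 = ₹16.

16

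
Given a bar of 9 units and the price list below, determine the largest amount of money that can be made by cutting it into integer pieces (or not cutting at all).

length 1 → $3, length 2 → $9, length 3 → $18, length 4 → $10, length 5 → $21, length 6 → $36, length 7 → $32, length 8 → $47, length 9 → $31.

54

Consider every possible first cut. r[k] is the best of p[i]+r[k−i] over all sellable i≤k.
r[1] = 3
r[2] = max(3+3, 9+0) = 9
r[3] = max(3+9, 9+3, 18+0) = 18
r[4] = max(3+18, 9+9, 18+3, 10+0) = 21
r[5] = max(3+21, 9+18, 18+9, 10+3, 21+0) = 27
r[6] = max(3+27, 9+21, 18+18, 10+9, 21+3, 36+0) = 36
r[7] = max(3+36, 9+27, 18+21, …, 36+3, 32+0) = 39
r[8] = max(3+39, 9+36, 18+27, …, 32+3, 47+0) = 47
r[9] = max(3+47, 9+39, 18+36, …, 47+3, 31+0) = 54
One optimal cutting: 3 + 3 + 3 → $18 + $18 + $18 = $54.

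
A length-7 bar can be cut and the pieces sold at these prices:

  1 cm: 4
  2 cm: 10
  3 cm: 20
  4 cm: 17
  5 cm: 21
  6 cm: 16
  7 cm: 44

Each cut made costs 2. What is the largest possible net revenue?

Build net[k] bottom-up: net[k] = max over allowed piece i of (p[i] + net[k−i]) − 2 per cut.
net[1] = 4
net[2] = 10
net[3] = 20
net[4] = 22  (first piece 1, then net[3]=20)
net[5] = 28  (first piece 2, then net[3]=20)
net[6] = 38  (first piece 3, then net[3]=20)
net[7] = 44
Best is to make no cuts and sell whole for 44.

44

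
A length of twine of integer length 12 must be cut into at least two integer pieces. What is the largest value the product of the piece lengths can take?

Define P[k] = max over 1≤i<k of i · max(k−i, P[k−i]); the inner max lets the remainder stay uncut if that's better.
Small cases: P[2]=1, P[3]=2, P[4]=4, P[5]=6, P[6]=9, P[7]=12.
P[8] = max(1*12, 2*9, 3*6, …, 6*2, 7*1) = 18
P[9] = max(1*18, 2*12, 3*9, …, 7*2, 8*1) = 27
P[10] = max(1*27, 2*18, 3*12, …, 8*2, 9*1) = 36
P[11] = max(1*36, 2*27, 3*18, …, 9*2, 10*1) = 54
P[12] = max(1*54, 2*36, 3*27, …, 10*2, 11*1) = 81
One optimal split: 3 + 3 + 3 + 3; product 3*3*3*3 = 81.

81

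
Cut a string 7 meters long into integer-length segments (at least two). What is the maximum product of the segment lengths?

Define g[k] = max over 1≤i<k of i · max(k−i, g[k−i]); the inner max lets the remainder stay uncut if that's better.
g[2] = 1×max(1,0) = 1×1 = 1
g[3] = 1×max(2,1) = 1×2 = 2
g[4] = 2×max(2,1) = 2×2 = 4
g[5] = 2×max(3,2) = 2×3 = 6
g[6] = 3×max(3,2) = 3×3 = 9
g[7] = 2×max(5,6) = 2×6 = 12
One optimal split: 3 + 2 + 2; product 3×2×2 = 12.

12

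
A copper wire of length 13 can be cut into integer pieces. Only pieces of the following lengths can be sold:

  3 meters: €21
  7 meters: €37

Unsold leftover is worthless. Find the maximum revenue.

84

Consider every possible first cut. best[k] is the best of p[i]+best[k−i] over all sellable i≤k.
best[1] = 0
best[2] = 0
best[3] = 21
best[4] = 21
best[5] = 21
best[6] = 42  (first piece 3, then best[3]=21)
best[7] = 42
best[8] = 42
best[9] = 63  (first piece 3, then best[6]=42)
best[10] = 63
best[11] = 63
best[12] = 84  (first piece 3, then best[9]=63)
best[13] = 84
One optimal cutting: pieces 3 + 3 + 3 + 3 with 1 meter of scrap → €84.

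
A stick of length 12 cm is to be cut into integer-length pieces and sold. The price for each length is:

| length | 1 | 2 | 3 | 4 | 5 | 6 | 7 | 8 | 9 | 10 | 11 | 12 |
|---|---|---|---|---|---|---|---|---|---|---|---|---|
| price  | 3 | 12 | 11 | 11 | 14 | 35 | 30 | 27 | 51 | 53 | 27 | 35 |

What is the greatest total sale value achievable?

Build R[k] bottom-up: R[k] = max over allowed piece i of (p[i] + R[k−i]).
R[1] = 3
R[2] = max(3+3, 12+0) = 12
R[3] = max(3+12, 12+3, 11+0) = 15
R[4] = max(3+15, 12+12, 11+3, 11+0) = 24
R[5] = max(3+24, 12+15, 11+12, 11+3, 14+0) = 27
R[6] = max(3+27, 12+24, 11+15, 11+12, 14+3, 35+0) = 36
R[7] = max(3+36, 12+27, 11+24, …, 35+3, 30+0) = 39
R[8] = max(3+39, 12+36, 11+27, …, 30+3, 27+0) = 48
R[9] = max(3+48, 12+39, 11+36, …, 27+3, 51+0) = 51
R[10] = max(3+51, 12+48, 11+39, …, 51+3, 53+0) = 60
R[11] = max(3+60, 12+51, 11+48, …, 53+3, 27+0) = 63
R[12] = max(3+63, 12+60, 11+51, …, 27+3, 35+0) = 72
One optimal cutting: 2 + 2 + 2 + 2 + 2 + 2 → €12 + €12 + €12 + €12 + €12 + €12 = €72.

72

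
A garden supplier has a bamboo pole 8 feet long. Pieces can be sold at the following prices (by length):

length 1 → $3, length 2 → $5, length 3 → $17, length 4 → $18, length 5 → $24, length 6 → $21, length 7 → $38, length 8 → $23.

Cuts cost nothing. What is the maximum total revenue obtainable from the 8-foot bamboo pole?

Consider every possible first cut. best[k] is the best of p[i]+best[k−i] over all sellable i≤k.
best[1] = 3
best[2] = 6  (first piece 1, then best[1]=3)
best[3] = 17
best[4] = 20  (first piece 1, then best[3]=17)
best[5] = 24
best[6] = 34  (first piece 3, then best[3]=17)
best[7] = 38
best[8] = 41  (first piece 1, then best[7]=38)
One optimal cutting: 7 + 1 → $38 + $3 = $41.

41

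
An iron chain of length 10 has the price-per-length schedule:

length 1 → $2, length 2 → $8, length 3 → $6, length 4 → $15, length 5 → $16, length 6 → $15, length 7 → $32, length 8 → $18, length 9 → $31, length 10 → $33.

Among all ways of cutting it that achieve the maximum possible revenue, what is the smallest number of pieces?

3

Let r[k] be the best obtainable value from length k. For each k, try every first piece i and keep the best of price[i] + r[k−i].
r[1] = 2
r[2] = max(2+2, 8+0) = 8
r[3] = max(2+8, 8+2, 6+0) = 10
r[4] = max(2+10, 8+8, 6+2, 15+0) = 16
r[5] = max(2+16, 8+10, 6+8, 15+2, 16+0) = 18
r[6] = max(2+18, 8+16, 6+10, 15+8, 16+2, 15+0) = 24
r[7] = max(2+24, 8+18, 6+16, …, 15+2, 32+0) = 32
r[8] = max(2+32, 8+24, 6+18, …, 32+2, 18+0) = 34
r[9] = max(2+34, 8+32, 6+24, …, 18+2, 31+0) = 40
r[10] = max(2+40, 8+34, 6+32, …, 31+2, 33+0) = 42
Maximum revenue is $42.
Now minimize piece count subject to staying optimal: for each k, pieces[k] = 1 + min over i with p[i]+r[k−i]=r[k] of pieces[k−i].
pieces[7] = 1
pieces[8] = 2
pieces[9] = 2
pieces[10] = 3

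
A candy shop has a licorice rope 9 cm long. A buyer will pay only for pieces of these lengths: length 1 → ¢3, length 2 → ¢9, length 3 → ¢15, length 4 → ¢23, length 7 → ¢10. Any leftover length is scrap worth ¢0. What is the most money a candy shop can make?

49

Consider every possible first cut. f[k] is the best of p[i]+f[k−i] over all sellable i≤k.
f[1] = 3
f[2] = max(3+3, 9+0) = 9
f[3] = max(3+9, 9+3, 15+0) = 15
f[4] = max(3+15, 9+9, 15+3, 23+0) = 23
f[5] = max(3+23, 9+15, 15+9, 23+3) = 26
f[6] = max(3+26, 9+23, 15+15, 23+9) = 32
f[7] = max(3+32, 9+26, 15+23, 23+15, 10+0) = 38
f[8] = max(3+38, 9+32, 15+26, 23+23, 10+3) = 46
f[9] = max(3+46, 9+38, 15+32, 23+26, 10+9) = 49
One optimal cutting: 4 + 4 + 1 → ¢49.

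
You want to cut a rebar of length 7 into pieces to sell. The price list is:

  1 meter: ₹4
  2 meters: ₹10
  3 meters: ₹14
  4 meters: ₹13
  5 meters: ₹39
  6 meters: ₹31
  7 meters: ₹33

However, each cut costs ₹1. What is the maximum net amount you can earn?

Consider every possible first cut. r[k] is the best of p[i]+r[k−i] over all sellable i≤k, charging 1 whenever i<k.
r[1] = 4
r[2] = max(4+4-1, 10+0) = 10
r[3] = max(4+10-1, 10+4-1, 14+0) = 14
r[4] = max(4+14-1, 10+10-1, 14+4-1, 13+0) = 19
r[5] = max(4+19-1, 10+14-1, 14+10-1, 13+4-1, 39+0) = 39
r[6] = max(4+39-1, 10+19-1, 14+14-1, 13+10-1, 39+4-1, 31+0) = 42
r[7] = max(4+42-1, 10+39-1, 14+19-1, …, 31+4-1, 33+0) = 48
One optimal plan: pieces 5 + 2 (1 cut) → ₹49 − ₹1 = ₹48.

48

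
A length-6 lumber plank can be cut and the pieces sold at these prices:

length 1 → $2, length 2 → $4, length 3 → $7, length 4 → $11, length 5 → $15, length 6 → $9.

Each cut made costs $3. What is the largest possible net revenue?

14

Let r[k] be the best obtainable value from length k. For each k, try every first piece i and keep the best of price[i] + r[k−i] minus the 3 cut fee when i<k.
r[1] = 2
r[2] = 4
r[3] = 7
r[4] = 11
r[5] = 15
r[6] = 14  (first piece 1, then r[5]=15)
One optimal plan: pieces 5 + 1 (1 cut) → $17 − $3 = $14.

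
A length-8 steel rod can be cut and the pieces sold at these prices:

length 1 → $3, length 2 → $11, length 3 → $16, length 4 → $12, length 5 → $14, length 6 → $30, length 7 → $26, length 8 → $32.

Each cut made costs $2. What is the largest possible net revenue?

39

Let r[k] be the best obtainable value from length k. For each k, try every first piece i and keep the best of price[i] + r[k−i] minus the 2 cut fee when i<k.
r[1] = 3
r[2] = max(3+3-2, 11+0) = 11
r[3] = max(3+11-2, 11+3-2, 16+0) = 16
r[4] = max(3+16-2, 11+11-2, 16+3-2, 12+0) = 20
r[5] = max(3+20-2, 11+16-2, 16+11-2, 12+3-2, 14+0) = 25
r[6] = max(3+25-2, 11+20-2, 16+16-2, 12+11-2, 14+3-2, 30+0) = 30
r[7] = max(3+30-2, 11+25-2, 16+20-2, …, 30+3-2, 26+0) = 34
r[8] = max(3+34-2, 11+30-2, 16+25-2, …, 26+3-2, 32+0) = 39
One optimal plan: pieces 3 + 3 + 2 (2 cuts) → $43 − $4 = $39.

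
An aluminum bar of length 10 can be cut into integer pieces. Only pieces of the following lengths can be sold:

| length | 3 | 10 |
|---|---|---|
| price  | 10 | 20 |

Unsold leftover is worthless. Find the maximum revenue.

30

Build f[k] bottom-up: f[k] = max over allowed piece i of (p[i] + f[k−i]).
f[1] = 0
f[2] = 0
f[3] = 10
f[4] = 10
f[5] = 10
f[6] = 20  (first piece 3, then f[3]=10)
f[7] = 20
f[8] = 20
f[9] = 30  (first piece 3, then f[6]=20)
f[10] = max(10+20, 20+0) = 30
One optimal cutting: pieces 3 + 3 + 3 with 1 cm of scrap → $30.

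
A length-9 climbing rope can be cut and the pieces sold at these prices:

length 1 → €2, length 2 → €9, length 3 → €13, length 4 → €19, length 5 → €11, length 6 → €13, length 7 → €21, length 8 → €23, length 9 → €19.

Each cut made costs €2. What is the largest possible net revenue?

37

Build v[k] bottom-up: v[k] = max over allowed piece i of (p[i] + v[k−i]) − 2 per cut.
v[1] = 2
v[2] = 9
v[3] = 13
v[4] = 19
v[5] = 20  (first piece 2, then v[3]=13)
v[6] = 26  (first piece 2, then v[4]=19)
v[7] = 30  (first piece 3, then v[4]=19)
v[8] = 36  (first piece 4, then v[4]=19)
v[9] = 37  (first piece 2, then v[7]=30)
One optimal plan: pieces 4 + 3 + 2 (2 cuts) → €41 − €4 = €37.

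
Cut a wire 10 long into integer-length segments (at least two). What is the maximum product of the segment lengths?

36

Fill g[k] for k=2..10: at each k try every first piece i and multiply by the better of (k−i) uncut or g[k−i].
g[2] = 1×max(1,0) = 1×1 = 1
g[3] = 1×max(2,1) = 1×2 = 2
g[4] = 2×max(2,1) = 2×2 = 4
g[5] = 2×max(3,2) = 2×3 = 6
g[6] = 3×max(3,2) = 3×3 = 9
g[7] = 2×max(5,6) = 2×6 = 12
g[8] = 2×max(6,9) = 2×9 = 18
g[9] = 3×max(6,9) = 3×9 = 27
g[10] = 2×max(8,18) = 2×18 = 36
One optimal split: 3 + 3 + 2 + 2; product 3×3×2×2 = 36.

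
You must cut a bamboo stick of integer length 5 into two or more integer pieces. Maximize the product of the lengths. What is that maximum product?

6

Fill m[k] for k=2..5: at each k try every first piece i and multiply by the better of (k−i) uncut or m[k−i].
m[2] = 1*max(1,0) = 1*1 = 1
m[3] = 1*max(2,1) = 1*2 = 2
m[4] = 2*max(2,1) = 2*2 = 4
m[5] = 2*max(3,2) = 2*3 = 6
One optimal split: 3 + 2; product 3*2 = 6.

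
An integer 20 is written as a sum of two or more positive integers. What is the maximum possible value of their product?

Define g[k] = max over 1≤i<k of i · max(k−i, g[k−i]); the inner max lets the remainder stay uncut if that's better.
g[2] = 1·max(1,0) = 1·1 = 1
g[3] = 1·max(2,1) = 1·2 = 2
g[4] = 2·max(2,1) = 2·2 = 4
g[5] = 2·max(3,2) = 2·3 = 6
g[6] = 3·max(3,2) = 3·3 = 9
g[7] = 2·max(5,6) = 2·6 = 12
g[8] = 2·max(6,9) = 2·9 = 18
g[9] = 3·max(6,9) = 3·9 = 27
g[10] = 2·max(8,18) = 2·18 = 36
g[11] = 2·max(9,27) = 2·27 = 54
g[12] = 3·max(9,27) = 3·27 = 81
g[13] = 2·max(11,54) = 2·54 = 108
g[14] = 2·max(12,81) = 2·81 = 162
g[15] = 3·max(12,81) = 3·81 = 243
g[16] = 2·max(14,162) = 2·162 = 324
g[17] = 2·max(15,243) = 2·243 = 486
g[18] = 3·max(15,243) = 3·243 = 729
g[19] = 2·max(17,486) = 2·486 = 972
g[20] = 2·max(18,729) = 2·729 = 1458
One optimal split: 3 + 3 + 3 + 3 + 3 + 3 + 2; product 3·3·3·3·3·3·2 = 1458.

1458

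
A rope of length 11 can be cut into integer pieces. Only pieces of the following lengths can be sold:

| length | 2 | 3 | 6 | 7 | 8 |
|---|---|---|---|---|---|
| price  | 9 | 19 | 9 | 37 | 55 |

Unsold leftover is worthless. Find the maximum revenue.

Build r[k] bottom-up: r[k] = max over allowed piece i of (p[i] + r[k−i]).
r[1] = 0
r[2] = 9
r[3] = max(9+0, 19+0) = 19
r[4] = max(9+9, 19+0) = 19
r[5] = max(9+19, 19+9) = 28
r[6] = max(9+19, 19+19, 9+0) = 38
r[7] = max(9+28, 19+19, 9+0, 37+0) = 38
r[8] = max(9+38, 19+28, 9+9, 37+0, 55+0) = 55
r[9] = max(9+38, 19+38, 9+19, 37+9, 55+0) = 57
r[10] = max(9+55, 19+38, 9+19, 37+19, 55+9) = 64
r[11] = max(9+57, 19+55, 9+28, 37+19, 55+19) = 74
One optimal cutting: 8 + 3 → $74.

74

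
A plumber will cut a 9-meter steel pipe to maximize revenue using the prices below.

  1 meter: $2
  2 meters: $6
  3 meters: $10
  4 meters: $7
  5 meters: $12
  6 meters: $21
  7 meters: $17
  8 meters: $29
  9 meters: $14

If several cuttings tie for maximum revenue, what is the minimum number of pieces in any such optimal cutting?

2

Let r[k] be the best obtainable value from length k. For each k, try every first piece i and keep the best of price[i] + r[k−i].
r[1] = 2
r[2] = max(2+2, 6+0) = 6
r[3] = max(2+6, 6+2, 10+0) = 10
r[4] = max(2+10, 6+6, 10+2, 7+0) = 12
r[5] = max(2+12, 6+10, 10+6, 7+2, 12+0) = 16
r[6] = max(2+16, 6+12, 10+10, 7+6, 12+2, 21+0) = 21
r[7] = max(2+21, 6+16, 10+12, …, 21+2, 17+0) = 23
r[8] = max(2+23, 6+21, 10+16, …, 17+2, 29+0) = 29
r[9] = max(2+29, 6+23, 10+21, …, 29+2, 14+0) = 31
Maximum revenue is $31.
Now minimize piece count subject to staying optimal: for each k, pieces[k] = 1 + min over i with p[i]+r[k−i]=r[k] of pieces[k−i].
pieces[6] = 1
pieces[7] = 2
pieces[8] = 1
pieces[9] = 2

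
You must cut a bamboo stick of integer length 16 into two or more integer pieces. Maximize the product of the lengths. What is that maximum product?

Define m[k] = max over 1≤i<k of i · max(k−i, m[k−i]); the inner max lets the remainder stay uncut if that's better.
Small cases: m[2]=1, m[3]=2, m[4]=4, m[5]=6, m[6]=9, m[7]=12, m[8]=18, m[9]=27.
m[10] = 2*max(8,18) = 2*18 = 36
m[11] = 2*max(9,27) = 2*27 = 54
m[12] = 3*max(9,27) = 3*27 = 81
m[13] = 2*max(11,54) = 2*54 = 108
m[14] = 2*max(12,81) = 2*81 = 162
m[15] = 3*max(12,81) = 3*81 = 243
m[16] = 2*max(14,162) = 2*162 = 324
One optimal split: 3 + 3 + 3 + 3 + 2 + 2; product 3*3*3*3*2*2 = 324.

324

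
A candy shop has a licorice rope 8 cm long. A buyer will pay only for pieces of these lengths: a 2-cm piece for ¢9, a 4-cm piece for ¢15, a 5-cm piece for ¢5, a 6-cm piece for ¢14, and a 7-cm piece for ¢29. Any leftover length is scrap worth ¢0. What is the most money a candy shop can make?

36

Let best[k] be the best obtainable value from length k. For each k, try every first piece i and keep the best of price[i] + best[k−i].
best[1] = 0
best[2] = 9
best[3] = 9
best[4] = 18  (first piece 2, then best[2]=9)
best[5] = 18
best[6] = 27  (first piece 2, then best[4]=18)
best[7] = 29
best[8] = 36  (first piece 2, then best[6]=27)
One optimal cutting: 2 + 2 + 2 + 2 → ¢36.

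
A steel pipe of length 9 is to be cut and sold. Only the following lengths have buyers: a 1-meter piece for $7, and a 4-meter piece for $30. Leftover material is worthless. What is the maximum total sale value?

Consider every possible first cut. best[k] is the best of p[i]+best[k−i] over all sellable i≤k.
best[1] = 7
best[2] = 14  (first piece 1, then best[1]=7)
best[3] = 21  (first piece 1, then best[2]=14)
best[4] = max(7+21, 30+0) = 30
best[5] = max(7+30, 30+7) = 37
best[6] = max(7+37, 30+14) = 44
best[7] = max(7+44, 30+21) = 51
best[8] = max(7+51, 30+30) = 60
best[9] = max(7+60, 30+37) = 67
One optimal cutting: 4 + 4 + 1 → $67.

67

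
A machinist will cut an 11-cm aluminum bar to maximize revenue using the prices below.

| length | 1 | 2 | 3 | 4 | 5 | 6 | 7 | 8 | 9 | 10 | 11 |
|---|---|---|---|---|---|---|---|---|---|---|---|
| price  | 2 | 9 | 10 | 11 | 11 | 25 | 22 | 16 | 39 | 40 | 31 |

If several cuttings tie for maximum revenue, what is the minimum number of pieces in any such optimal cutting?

Consider every possible first cut. r[k] is the best of p[i]+r[k−i] over all sellable i≤k.
r[1] = 2
r[2] = max(2+2, 9+0) = 9
r[3] = max(2+9, 9+2, 10+0) = 11
r[4] = max(2+11, 9+9, 10+2, 11+0) = 18
r[5] = max(2+18, 9+11, 10+9, 11+2, 11+0) = 20
r[6] = max(2+20, 9+18, 10+11, 11+9, 11+2, 25+0) = 27
r[7] = max(2+27, 9+20, 10+18, …, 25+2, 22+0) = 29
r[8] = max(2+29, 9+27, 10+20, …, 22+2, 16+0) = 36
r[9] = max(2+36, 9+29, 10+27, …, 16+2, 39+0) = 39
r[10] = max(2+39, 9+36, 10+29, …, 39+2, 40+0) = 45
r[11] = max(2+45, 9+39, 10+36, …, 40+2, 31+0) = 48
Maximum revenue is $48.
Now minimize piece count subject to staying optimal: for each k, pieces[k] = 1 + min over i with p[i]+r[k−i]=r[k] of pieces[k−i].
pieces[8] = 4
pieces[9] = 1
pieces[10] = 5
pieces[11] = 2

2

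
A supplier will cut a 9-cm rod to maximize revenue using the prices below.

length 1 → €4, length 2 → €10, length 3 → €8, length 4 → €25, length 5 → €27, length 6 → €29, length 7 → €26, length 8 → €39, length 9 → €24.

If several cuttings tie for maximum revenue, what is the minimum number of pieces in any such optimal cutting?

Build r[k] bottom-up: r[k] = max over allowed piece i of (p[i] + r[k−i]).
r[1] = 4
r[2] = max(4+4, 10+0) = 10
r[3] = max(4+10, 10+4, 8+0) = 14
r[4] = max(4+14, 10+10, 8+4, 25+0) = 25
r[5] = max(4+25, 10+14, 8+10, 25+4, 27+0) = 29
r[6] = max(4+29, 10+25, 8+14, 25+10, 27+4, 29+0) = 35
r[7] = max(4+35, 10+29, 8+25, …, 29+4, 26+0) = 39
r[8] = max(4+39, 10+35, 8+29, …, 26+4, 39+0) = 50
r[9] = max(4+50, 10+39, 8+35, …, 39+4, 24+0) = 54
Maximum revenue is €54.
Now minimize piece count subject to staying optimal: for each k, pieces[k] = 1 + min over i with p[i]+r[k−i]=r[k] of pieces[k−i].
pieces[6] = 2
pieces[7] = 3
pieces[8] = 2
pieces[9] = 3

3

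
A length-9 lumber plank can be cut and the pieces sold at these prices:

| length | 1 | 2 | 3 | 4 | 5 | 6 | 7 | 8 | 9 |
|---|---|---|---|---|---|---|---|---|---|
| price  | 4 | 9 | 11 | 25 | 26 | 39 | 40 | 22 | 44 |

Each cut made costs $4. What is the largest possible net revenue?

47

Build v[k] bottom-up: v[k] = max over allowed piece i of (p[i] + v[k−i]) − 4 per cut.
v[1] = 4
v[2] = max(4+4-4, 9+0) = 9
v[3] = max(4+9-4, 9+4-4, 11+0) = 11
v[4] = max(4+11-4, 9+9-4, 11+4-4, 25+0) = 25
v[5] = max(4+25-4, 9+11-4, 11+9-4, 25+4-4, 26+0) = 26
v[6] = max(4+26-4, 9+25-4, 11+11-4, 25+9-4, 26+4-4, 39+0) = 39
v[7] = max(4+39-4, 9+26-4, 11+25-4, …, 39+4-4, 40+0) = 40
v[8] = max(4+40-4, 9+39-4, 11+26-4, …, 40+4-4, 22+0) = 46
v[9] = max(4+46-4, 9+40-4, 11+39-4, …, 22+4-4, 44+0) = 47
One optimal plan: pieces 5 + 4 (1 cut) → $51 − $4 = $47.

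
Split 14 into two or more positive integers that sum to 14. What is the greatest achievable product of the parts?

Fill prod[k] for k=2..14: at each k try every first piece i and multiply by the better of (k−i) uncut or prod[k−i].
prod[2] = 1×max(1,0) = 1×1 = 1
prod[3] = 1×max(2,1) = 1×2 = 2
prod[4] = 2×max(2,1) = 2×2 = 4
prod[5] = 2×max(3,2) = 2×3 = 6
prod[6] = 3×max(3,2) = 3×3 = 9
prod[7] = 2×max(5,6) = 2×6 = 12
prod[8] = 2×max(6,9) = 2×9 = 18
prod[9] = 3×max(6,9) = 3×9 = 27
prod[10] = 2×max(8,18) = 2×18 = 36
prod[11] = 2×max(9,27) = 2×27 = 54
prod[12] = 3×max(9,27) = 3×27 = 81
prod[13] = 2×max(11,54) = 2×54 = 108
prod[14] = 2×max(12,81) = 2×81 = 162
One optimal split: 3 + 3 + 3 + 3 + 2; product 3×3×3×3×2 = 162.

162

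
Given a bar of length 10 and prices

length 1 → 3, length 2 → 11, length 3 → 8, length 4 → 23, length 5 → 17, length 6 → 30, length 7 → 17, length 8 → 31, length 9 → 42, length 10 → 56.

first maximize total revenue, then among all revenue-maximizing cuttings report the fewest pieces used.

Consider every possible first cut. r[k] is the best of p[i]+r[k−i] over all sellable i≤k.
r[1] = 3
r[2] = max(3+3, 11+0) = 11
r[3] = max(3+11, 11+3, 8+0) = 14
r[4] = max(3+14, 11+11, 8+3, 23+0) = 23
r[5] = max(3+23, 11+14, 8+11, 23+3, 17+0) = 26
r[6] = max(3+26, 11+23, 8+14, 23+11, 17+3, 30+0) = 34
r[7] = max(3+34, 11+26, 8+23, …, 30+3, 17+0) = 37
r[8] = max(3+37, 11+34, 8+26, …, 17+3, 31+0) = 46
r[9] = max(3+46, 11+37, 8+34, …, 31+3, 42+0) = 49
r[10] = max(3+49, 11+46, 8+37, …, 42+3, 56+0) = 57
Maximum revenue is 57.
Now minimize piece count subject to staying optimal: for each k, pieces[k] = 1 + min over i with p[i]+r[k−i]=r[k] of pieces[k−i].
pieces[7] = 3
pieces[8] = 2
pieces[9] = 3
pieces[10] = 3

3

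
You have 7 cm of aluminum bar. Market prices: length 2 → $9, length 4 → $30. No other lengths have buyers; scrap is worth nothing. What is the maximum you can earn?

Build r[k] bottom-up: r[k] = max over allowed piece i of (p[i] + r[k−i]).
r[1] = 0
r[2] = 9
r[3] = 9
r[4] = 30
r[5] = 30
r[6] = 39  (first piece 2, then r[4]=30)
r[7] = 39
One optimal cutting: pieces 4 + 2 with 1 cm of scrap → $39.

39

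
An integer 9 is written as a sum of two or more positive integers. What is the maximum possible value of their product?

27

Let P[k] be the best product for length k (with at least one cut). For each first piece i, the rest contributes max(k−i, P[k−i]).
Small cases: P[2]=1.
P[3] = max(1×2, 2×1) = 2
P[4] = max(1×3, 2×2, 3×1) = 4
P[5] = max(1×4, 2×3, 3×2, 4×1) = 6
P[6] = max(1×6, 2×4, 3×3, 4×2, 5×1) = 9
P[7] = max(1×9, 2×6, 3×4, 4×3, 5×2, 6×1) = 12
P[8] = max(1×12, 2×9, 3×6, …, 6×2, 7×1) = 18
P[9] = max(1×18, 2×12, 3×9, …, 7×2, 8×1) = 27
One optimal split: 3 + 3 + 3; product 3×3×3 = 27.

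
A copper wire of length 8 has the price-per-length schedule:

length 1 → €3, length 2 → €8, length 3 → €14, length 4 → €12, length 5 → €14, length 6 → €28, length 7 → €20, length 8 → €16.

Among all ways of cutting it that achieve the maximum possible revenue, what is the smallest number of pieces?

2

Build r[k] bottom-up: r[k] = max over allowed piece i of (p[i] + r[k−i]).
r[1] = 3
r[2] = 8
r[3] = 14
r[4] = 17  (first piece 1, then r[3]=14)
r[5] = 22  (first piece 2, then r[3]=14)
r[6] = 28  (first piece 3, then r[3]=14)
r[7] = 31  (first piece 1, then r[6]=28)
r[8] = 36  (first piece 2, then r[6]=28)
Maximum revenue is €36.
Now minimize piece count subject to staying optimal: for each k, pieces[k] = 1 + min over i with p[i]+r[k−i]=r[k] of pieces[k−i].
pieces[5] = 2
pieces[6] = 1
pieces[7] = 2
pieces[8] = 2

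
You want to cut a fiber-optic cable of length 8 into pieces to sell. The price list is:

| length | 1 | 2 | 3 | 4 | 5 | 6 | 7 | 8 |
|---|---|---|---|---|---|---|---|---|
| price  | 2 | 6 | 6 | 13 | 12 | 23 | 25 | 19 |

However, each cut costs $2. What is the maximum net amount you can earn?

27

Build net[k] bottom-up: net[k] = max over allowed piece i of (p[i] + net[k−i]) − 2 per cut.
net[1] = 2
net[2] = max(2+2-2, 6+0) = 6
net[3] = max(2+6-2, 6+2-2, 6+0) = 6
net[4] = max(2+6-2, 6+6-2, 6+2-2, 13+0) = 13
net[5] = max(2+13-2, 6+6-2, 6+6-2, 13+2-2, 12+0) = 13
net[6] = max(2+13-2, 6+13-2, 6+6-2, 13+6-2, 12+2-2, 23+0) = 23
net[7] = max(2+23-2, 6+13-2, 6+13-2, …, 23+2-2, 25+0) = 25
net[8] = max(2+25-2, 6+23-2, 6+13-2, …, 25+2-2, 19+0) = 27
One optimal plan: pieces 6 + 2 (1 cut) → $29 − $2 = $27.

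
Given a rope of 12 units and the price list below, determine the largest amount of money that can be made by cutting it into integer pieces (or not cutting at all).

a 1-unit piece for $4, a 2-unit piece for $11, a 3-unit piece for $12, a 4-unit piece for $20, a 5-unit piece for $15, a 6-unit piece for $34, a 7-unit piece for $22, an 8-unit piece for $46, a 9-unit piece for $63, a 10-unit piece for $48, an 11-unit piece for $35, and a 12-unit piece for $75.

Consider every possible first cut. best[k] is the best of p[i]+best[k−i] over all sellable i≤k.
best[1] = 4
best[2] = 11
best[3] = 15  (first piece 1, then best[2]=11)
best[4] = 22  (first piece 2, then best[2]=11)
best[5] = 26  (first piece 1, then best[4]=22)
best[6] = 34
best[7] = 38  (first piece 1, then best[6]=34)
best[8] = 46
best[9] = 63
best[10] = 67  (first piece 1, then best[9]=63)
best[11] = 74  (first piece 2, then best[9]=63)
best[12] = 78  (first piece 1, then best[11]=74)
One optimal cutting: 9 + 2 + 1 → $63 + $11 + $4 = $78.

78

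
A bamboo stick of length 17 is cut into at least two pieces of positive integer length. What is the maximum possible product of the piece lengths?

486

Fill g[k] for k=2..17: at each k try every first piece i and multiply by the better of (k−i) uncut or g[k−i].
Small cases: g[2]=1, g[3]=2, g[4]=4, g[5]=6, g[6]=9, g[7]=12, g[8]=18, g[9]=27, g[10]=36, g[11]=54, g[12]=81.
g[13] = 2×max(11,54) = 2×54 = 108
g[14] = 2×max(12,81) = 2×81 = 162
g[15] = 3×max(12,81) = 3×81 = 243
g[16] = 2×max(14,162) = 2×162 = 324
g[17] = 2×max(15,243) = 2×243 = 486
One optimal split: 3 + 3 + 3 + 3 + 3 + 2; product 3×3×3×3×3×2 = 486.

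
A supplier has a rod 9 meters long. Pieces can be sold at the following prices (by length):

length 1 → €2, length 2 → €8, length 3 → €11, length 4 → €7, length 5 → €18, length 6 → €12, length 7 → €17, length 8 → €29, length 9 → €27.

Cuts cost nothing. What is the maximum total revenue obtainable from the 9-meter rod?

35

Let best[k] be the best obtainable value from length k. For each k, try every first piece i and keep the best of price[i] + best[k−i].
best[1] = 2
best[2] = max(2+2, 8+0) = 8
best[3] = max(2+8, 8+2, 11+0) = 11
best[4] = max(2+11, 8+8, 11+2, 7+0) = 16
best[5] = max(2+16, 8+11, 11+8, 7+2, 18+0) = 19
best[6] = max(2+19, 8+16, 11+11, 7+8, 18+2, 12+0) = 24
best[7] = max(2+24, 8+19, 11+16, …, 12+2, 17+0) = 27
best[8] = max(2+27, 8+24, 11+19, …, 17+2, 29+0) = 32
best[9] = max(2+32, 8+27, 11+24, …, 29+2, 27+0) = 35
One optimal cutting: 3 + 2 + 2 + 2 → €11 + €8 + €8 + €8 = €35.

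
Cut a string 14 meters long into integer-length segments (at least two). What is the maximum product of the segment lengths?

Let g[k] be the best product for length k (with at least one cut). For each first piece i, the rest contributes max(k−i, g[k−i]).
g[2] = 1×max(1,0) = 1×1 = 1
g[3] = 1×max(2,1) = 1×2 = 2
g[4] = 2×max(2,1) = 2×2 = 4
g[5] = 2×max(3,2) = 2×3 = 6
g[6] = 3×max(3,2) = 3×3 = 9
g[7] = 2×max(5,6) = 2×6 = 12
g[8] = 2×max(6,9) = 2×9 = 18
g[9] = 3×max(6,9) = 3×9 = 27
g[10] = 2×max(8,18) = 2×18 = 36
g[11] = 2×max(9,27) = 2×27 = 54
g[12] = 3×max(9,27) = 3×27 = 81
g[13] = 2×max(11,54) = 2×54 = 108
g[14] = 2×max(12,81) = 2×81 = 162
One optimal split: 3 + 3 + 3 + 3 + 2; product 3×3×3×3×2 = 162.

162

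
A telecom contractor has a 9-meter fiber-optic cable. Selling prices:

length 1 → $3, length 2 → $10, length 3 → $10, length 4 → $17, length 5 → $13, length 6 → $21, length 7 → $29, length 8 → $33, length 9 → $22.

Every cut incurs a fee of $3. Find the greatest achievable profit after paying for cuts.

36

Build net[k] bottom-up: net[k] = max over allowed piece i of (p[i] + net[k−i]) − 3 per cut.
net[1] = 3
net[2] = max(3+3-3, 10+0) = 10
net[3] = max(3+10-3, 10+3-3, 10+0) = 10
net[4] = max(3+10-3, 10+10-3, 10+3-3, 17+0) = 17
net[5] = max(3+17-3, 10+10-3, 10+10-3, 17+3-3, 13+0) = 17
net[6] = max(3+17-3, 10+17-3, 10+10-3, 17+10-3, 13+3-3, 21+0) = 24
net[7] = max(3+24-3, 10+17-3, 10+17-3, …, 21+3-3, 29+0) = 29
net[8] = max(3+29-3, 10+24-3, 10+17-3, …, 29+3-3, 33+0) = 33
net[9] = max(3+33-3, 10+29-3, 10+24-3, …, 33+3-3, 22+0) = 36
One optimal plan: pieces 7 + 2 (1 cut) → $39 − $3 = $36.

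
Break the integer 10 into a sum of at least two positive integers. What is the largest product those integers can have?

Define f[k] = max over 1≤i<k of i · max(k−i, f[k−i]); the inner max lets the remainder stay uncut if that's better.
f[2] = 1·max(1,0) = 1·1 = 1
f[3] = 1·max(2,1) = 1·2 = 2
f[4] = 2·max(2,1) = 2·2 = 4
f[5] = 2·max(3,2) = 2·3 = 6
f[6] = 3·max(3,2) = 3·3 = 9
f[7] = 2·max(5,6) = 2·6 = 12
f[8] = 2·max(6,9) = 2·9 = 18
f[9] = 3·max(6,9) = 3·9 = 27
f[10] = 2·max(8,18) = 2·18 = 36
One optimal split: 3 + 3 + 2 + 2; product 3·3·2·2 = 36.

36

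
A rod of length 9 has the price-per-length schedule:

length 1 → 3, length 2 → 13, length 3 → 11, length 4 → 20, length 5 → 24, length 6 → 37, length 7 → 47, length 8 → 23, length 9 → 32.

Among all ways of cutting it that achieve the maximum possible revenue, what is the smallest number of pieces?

2

Let r[k] be the best obtainable value from length k. For each k, try every first piece i and keep the best of price[i] + r[k−i].
r[1] = 3
r[2] = 13
r[3] = 16  (first piece 1, then r[2]=13)
r[4] = 26  (first piece 2, then r[2]=13)
r[5] = 29  (first piece 1, then r[4]=26)
r[6] = 39  (first piece 2, then r[4]=26)
r[7] = 47
r[8] = 52  (first piece 2, then r[6]=39)
r[9] = 60  (first piece 2, then r[7]=47)
Maximum revenue is 60.
Now minimize piece count subject to staying optimal: for each k, pieces[k] = 1 + min over i with p[i]+r[k−i]=r[k] of pieces[k−i].
pieces[6] = 3
pieces[7] = 1
pieces[8] = 4
pieces[9] = 2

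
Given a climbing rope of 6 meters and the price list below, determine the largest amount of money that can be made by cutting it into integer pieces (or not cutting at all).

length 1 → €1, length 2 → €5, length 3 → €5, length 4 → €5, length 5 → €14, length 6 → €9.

Consider every possible first cut. r[k] is the best of p[i]+r[k−i] over all sellable i≤k.
r[1] = 1
r[2] = max(1+1, 5+0) = 5
r[3] = max(1+5, 5+1, 5+0) = 6
r[4] = max(1+6, 5+5, 5+1, 5+0) = 10
r[5] = max(1+10, 5+6, 5+5, 5+1, 14+0) = 14
r[6] = max(1+14, 5+10, 5+6, 5+5, 14+1, 9+0) = 15
One optimal cutting: 5 + 1 → €14 + €1 = €15.

15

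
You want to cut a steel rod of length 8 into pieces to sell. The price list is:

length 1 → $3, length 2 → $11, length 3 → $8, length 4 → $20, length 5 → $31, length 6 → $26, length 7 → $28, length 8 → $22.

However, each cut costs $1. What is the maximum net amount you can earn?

Consider every possible first cut. r[k] is the best of p[i]+r[k−i] over all sellable i≤k, charging 1 whenever i<k.
r[1] = 3
r[2] = max(3+3-1, 11+0) = 11
r[3] = max(3+11-1, 11+3-1, 8+0) = 13
r[4] = max(3+13-1, 11+11-1, 8+3-1, 20+0) = 21
r[5] = max(3+21-1, 11+13-1, 8+11-1, 20+3-1, 31+0) = 31
r[6] = max(3+31-1, 11+21-1, 8+13-1, 20+11-1, 31+3-1, 26+0) = 33
r[7] = max(3+33-1, 11+31-1, 8+21-1, …, 26+3-1, 28+0) = 41
r[8] = max(3+41-1, 11+33-1, 8+31-1, …, 28+3-1, 22+0) = 43
One optimal plan: pieces 5 + 2 + 1 (2 cuts) → $45 − $2 = $43.

43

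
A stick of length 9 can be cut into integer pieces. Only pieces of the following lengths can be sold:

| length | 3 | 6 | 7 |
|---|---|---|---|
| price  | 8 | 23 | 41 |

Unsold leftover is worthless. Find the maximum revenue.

Build r[k] bottom-up: r[k] = max over allowed piece i of (p[i] + r[k−i]).
r[1] = 0
r[2] = 0
r[3] = 8
r[4] = 8
r[5] = 8
r[6] = 23
r[7] = 41
r[8] = 41
r[9] = 41
One optimal cutting: pieces 7 with 2 cm of scrap → €41.

41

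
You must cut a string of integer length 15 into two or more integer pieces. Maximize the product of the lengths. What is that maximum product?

Fill m[k] for k=2..15: at each k try every first piece i and multiply by the better of (k−i) uncut or m[k−i].
m[2] = 1*max(1,0) = 1*1 = 1
m[3] = 1*max(2,1) = 1*2 = 2
m[4] = 2*max(2,1) = 2*2 = 4
m[5] = 2*max(3,2) = 2*3 = 6
m[6] = 3*max(3,2) = 3*3 = 9
m[7] = 2*max(5,6) = 2*6 = 12
m[8] = 2*max(6,9) = 2*9 = 18
m[9] = 3*max(6,9) = 3*9 = 27
m[10] = 2*max(8,18) = 2*18 = 36
m[11] = 2*max(9,27) = 2*27 = 54
m[12] = 3*max(9,27) = 3*27 = 81
m[13] = 2*max(11,54) = 2*54 = 108
m[14] = 2*max(12,81) = 2*81 = 162
m[15] = 3*max(12,81) = 3*81 = 243
One optimal split: 3 + 3 + 3 + 3 + 3; product 3*3*3*3*3 = 243.

243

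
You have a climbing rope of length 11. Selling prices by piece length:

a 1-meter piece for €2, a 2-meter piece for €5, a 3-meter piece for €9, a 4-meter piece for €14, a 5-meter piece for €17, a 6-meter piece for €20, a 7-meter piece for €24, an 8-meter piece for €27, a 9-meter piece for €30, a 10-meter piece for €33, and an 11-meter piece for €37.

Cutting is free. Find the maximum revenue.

Let r[k] be the best obtainable value from length k. For each k, try every first piece i and keep the best of price[i] + r[k−i].
r[1] = 2
r[2] = 5
r[3] = 9
r[4] = 14
r[5] = 17
r[6] = 20
r[7] = 24
r[8] = 28  (first piece 4, then r[4]=14)
r[9] = 31  (first piece 4, then r[5]=17)
r[10] = 34  (first piece 4, then r[6]=20)
r[11] = 38  (first piece 4, then r[7]=24)
One optimal cutting: 7 + 4 → €24 + €14 = €38.

38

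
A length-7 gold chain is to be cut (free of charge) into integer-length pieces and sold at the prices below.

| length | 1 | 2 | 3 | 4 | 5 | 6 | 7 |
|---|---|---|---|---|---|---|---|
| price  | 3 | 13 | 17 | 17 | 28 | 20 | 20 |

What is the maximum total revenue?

43

Consider every possible first cut. R[k] is the best of p[i]+R[k−i] over all sellable i≤k.
R[1] = 3
R[2] = max(3+3, 13+0) = 13
R[3] = max(3+13, 13+3, 17+0) = 17
R[4] = max(3+17, 13+13, 17+3, 17+0) = 26
R[5] = max(3+26, 13+17, 17+13, 17+3, 28+0) = 30
R[6] = max(3+30, 13+26, 17+17, 17+13, 28+3, 20+0) = 39
R[7] = max(3+39, 13+30, 17+26, …, 20+3, 20+0) = 43
One optimal cutting: 3 + 2 + 2 → $17 + $13 + $13 = $43.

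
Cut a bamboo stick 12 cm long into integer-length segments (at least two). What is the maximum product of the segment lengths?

Define m[k] = max over 1≤i<k of i · max(k−i, m[k−i]); the inner max lets the remainder stay uncut if that's better.
Small cases: m[2]=1, m[3]=2, m[4]=4, m[5]=6, m[6]=9, m[7]=12.
m[8] = 2×max(6,9) = 2×9 = 18
m[9] = 3×max(6,9) = 3×9 = 27
m[10] = 2×max(8,18) = 2×18 = 36
m[11] = 2×max(9,27) = 2×27 = 54
m[12] = 3×max(9,27) = 3×27 = 81
One optimal split: 3 + 3 + 3 + 3; product 3×3×3×3 = 81.

81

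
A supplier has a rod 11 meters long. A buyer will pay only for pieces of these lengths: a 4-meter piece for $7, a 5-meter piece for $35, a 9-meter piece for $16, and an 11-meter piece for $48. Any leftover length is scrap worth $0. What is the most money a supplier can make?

70

Build r[k] bottom-up: r[k] = max over allowed piece i of (p[i] + r[k−i]).
r[1] = 0
r[2] = 0
r[3] = 0
r[4] = 7
r[5] = max(7+0, 35+0) = 35
r[6] = max(7+0, 35+0) = 35
r[7] = max(7+0, 35+0) = 35
r[8] = max(7+7, 35+0) = 35
r[9] = max(7+35, 35+7, 16+0) = 42
r[10] = max(7+35, 35+35, 16+0) = 70
r[11] = max(7+35, 35+35, 16+0, 48+0) = 70
One optimal cutting: pieces 5 + 5 with 1 meter of scrap → $70.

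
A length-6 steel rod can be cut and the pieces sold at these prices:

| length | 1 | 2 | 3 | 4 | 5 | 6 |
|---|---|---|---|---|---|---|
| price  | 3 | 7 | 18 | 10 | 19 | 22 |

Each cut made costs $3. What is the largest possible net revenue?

Consider every possible first cut. r[k] is the best of p[i]+r[k−i] over all sellable i≤k, charging 3 whenever i<k.
r[1] = 3
r[2] = max(3+3-3, 7+0) = 7
r[3] = max(3+7-3, 7+3-3, 18+0) = 18
r[4] = max(3+18-3, 7+7-3, 18+3-3, 10+0) = 18
r[5] = max(3+18-3, 7+18-3, 18+7-3, 10+3-3, 19+0) = 22
r[6] = max(3+22-3, 7+18-3, 18+18-3, 10+7-3, 19+3-3, 22+0) = 33
One optimal plan: pieces 3 + 3 (1 cut) → $36 − $3 = $33.

33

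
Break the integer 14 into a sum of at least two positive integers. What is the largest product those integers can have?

Let f[k] be the best product for length k (with at least one cut). For each first piece i, the rest contributes max(k−i, f[k−i]).
f[2] = 1·max(1,0) = 1·1 = 1
f[3] = 1·max(2,1) = 1·2 = 2
f[4] = 2·max(2,1) = 2·2 = 4
f[5] = 2·max(3,2) = 2·3 = 6
f[6] = 3·max(3,2) = 3·3 = 9
f[7] = 2·max(5,6) = 2·6 = 12
f[8] = 2·max(6,9) = 2·9 = 18
f[9] = 3·max(6,9) = 3·9 = 27
f[10] = 2·max(8,18) = 2·18 = 36
f[11] = 2·max(9,27) = 2·27 = 54
f[12] = 3·max(9,27) = 3·27 = 81
f[13] = 2·max(11,54) = 2·54 = 108
f[14] = 2·max(12,81) = 2·81 = 162
One optimal split: 3 + 3 + 3 + 3 + 2; product 3·3·3·3·2 = 162.

162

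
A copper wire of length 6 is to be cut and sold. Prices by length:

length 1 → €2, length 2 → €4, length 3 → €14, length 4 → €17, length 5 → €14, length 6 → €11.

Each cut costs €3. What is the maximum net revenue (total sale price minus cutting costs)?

Consider every possible first cut. r[k] is the best of p[i]+r[k−i] over all sellable i≤k, charging 3 whenever i<k.
r[1] = 2
r[2] = 4
r[3] = 14
r[4] = 17
r[5] = 16  (first piece 1, then r[4]=17)
r[6] = 25  (first piece 3, then r[3]=14)
One optimal plan: pieces 3 + 3 (1 cut) → €28 − €3 = €25.

25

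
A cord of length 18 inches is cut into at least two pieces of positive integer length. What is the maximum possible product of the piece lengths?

729

Fill g[k] for k=2..18: at each k try every first piece i and multiply by the better of (k−i) uncut or g[k−i].
g[2] = 1*max(1,0) = 1*1 = 1
g[3] = 1*max(2,1) = 1*2 = 2
g[4] = 2*max(2,1) = 2*2 = 4
g[5] = 2*max(3,2) = 2*3 = 6
g[6] = 3*max(3,2) = 3*3 = 9
g[7] = 2*max(5,6) = 2*6 = 12
g[8] = 2*max(6,9) = 2*9 = 18
g[9] = 3*max(6,9) = 3*9 = 27
g[10] = 2*max(8,18) = 2*18 = 36
g[11] = 2*max(9,27) = 2*27 = 54
g[12] = 3*max(9,27) = 3*27 = 81
g[13] = 2*max(11,54) = 2*54 = 108
g[14] = 2*max(12,81) = 2*81 = 162
g[15] = 3*max(12,81) = 3*81 = 243
g[16] = 2*max(14,162) = 2*162 = 324
g[17] = 2*max(15,243) = 2*243 = 486
g[18] = 3*max(15,243) = 3*243 = 729
One optimal split: 3 + 3 + 3 + 3 + 3 + 3; product 3*3*3*3*3*3 = 729.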